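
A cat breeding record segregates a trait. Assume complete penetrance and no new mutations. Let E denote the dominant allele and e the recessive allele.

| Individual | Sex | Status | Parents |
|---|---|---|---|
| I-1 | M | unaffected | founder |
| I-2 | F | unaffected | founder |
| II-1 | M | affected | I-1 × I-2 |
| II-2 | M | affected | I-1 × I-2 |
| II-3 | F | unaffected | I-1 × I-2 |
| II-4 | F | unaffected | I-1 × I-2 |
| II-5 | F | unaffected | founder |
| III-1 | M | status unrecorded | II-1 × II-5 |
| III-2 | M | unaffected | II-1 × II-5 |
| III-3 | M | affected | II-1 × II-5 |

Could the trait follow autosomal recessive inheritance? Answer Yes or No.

A consistent assignment under autosomal recessive exists: I-1 Ee, I-2 Ee, II-1 ee, II-2 ee, II-3 EE, II-4 EE, II-5 Ee, III-1 Ee, III-2 Ee, III-3 ee.
In this assignment every recorded phenotype matches its genotype and every non-founder's genotype is obtainable from its parents' genotypes, so the pedigree is consistent.

Yes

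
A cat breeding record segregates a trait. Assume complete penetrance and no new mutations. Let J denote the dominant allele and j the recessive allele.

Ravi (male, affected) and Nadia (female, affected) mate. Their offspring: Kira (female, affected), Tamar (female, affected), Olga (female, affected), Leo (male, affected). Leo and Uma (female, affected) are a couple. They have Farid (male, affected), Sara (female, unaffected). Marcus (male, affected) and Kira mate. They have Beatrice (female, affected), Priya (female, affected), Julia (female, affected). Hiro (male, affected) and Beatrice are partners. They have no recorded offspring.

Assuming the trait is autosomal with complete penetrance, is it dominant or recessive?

dominant

Leo and Uma are both affected yet have an unaffected child Sara. Under a recessive model two affected parents are homozygous and every child would be affected, so the trait cannot be recessive.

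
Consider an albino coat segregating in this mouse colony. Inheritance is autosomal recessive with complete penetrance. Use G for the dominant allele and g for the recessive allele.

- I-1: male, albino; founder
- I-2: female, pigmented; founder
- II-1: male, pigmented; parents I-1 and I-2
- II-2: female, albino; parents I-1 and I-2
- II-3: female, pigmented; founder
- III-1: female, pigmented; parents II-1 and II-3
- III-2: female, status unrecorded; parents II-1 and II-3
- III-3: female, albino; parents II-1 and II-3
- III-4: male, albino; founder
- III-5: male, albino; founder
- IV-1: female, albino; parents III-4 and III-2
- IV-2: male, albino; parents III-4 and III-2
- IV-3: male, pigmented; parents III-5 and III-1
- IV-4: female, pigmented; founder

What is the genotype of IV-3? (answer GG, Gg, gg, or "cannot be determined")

Gg

From phenotype alone, IV-3 is GG or Gg.
IV-3 is pigmented so carries G and received g from III-5 (gg), so IV-3 is Gg.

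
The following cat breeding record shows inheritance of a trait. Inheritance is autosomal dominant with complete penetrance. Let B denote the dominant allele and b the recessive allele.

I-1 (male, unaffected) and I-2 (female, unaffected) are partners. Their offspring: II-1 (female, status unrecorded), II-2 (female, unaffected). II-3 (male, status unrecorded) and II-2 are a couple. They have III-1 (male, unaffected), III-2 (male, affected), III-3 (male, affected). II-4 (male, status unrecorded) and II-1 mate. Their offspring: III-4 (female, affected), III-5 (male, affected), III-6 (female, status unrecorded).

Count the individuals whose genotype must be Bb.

Obligate heterozygotes: II-3 passed B to III-2 (Bb, whose b came from II-2) and passed b to III-1 (bb), so II-3 is Bb; III-2 is affected so carries B and received b from II-2 (bb), so III-2 is Bb; III-3 is affected so carries B and received b from II-2 (bb), so III-3 is Bb; III-4 is affected so carries B and received b from II-1 (bb), so III-4 is Bb; III-5 is affected so carries B and received b from II-1 (bb), so III-5 is Bb.
Every other individual is either homozygous by phenotype or has at least one consistent homozygous assignment, so the count is 5.

5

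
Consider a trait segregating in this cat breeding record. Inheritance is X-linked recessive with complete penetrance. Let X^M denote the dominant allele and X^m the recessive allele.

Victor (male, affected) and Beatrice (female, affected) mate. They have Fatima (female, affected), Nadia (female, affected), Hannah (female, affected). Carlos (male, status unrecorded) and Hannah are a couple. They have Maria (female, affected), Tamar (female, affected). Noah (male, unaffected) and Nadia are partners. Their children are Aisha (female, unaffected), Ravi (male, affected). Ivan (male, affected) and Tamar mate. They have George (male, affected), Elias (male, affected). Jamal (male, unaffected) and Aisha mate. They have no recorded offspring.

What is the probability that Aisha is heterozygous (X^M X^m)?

1

Aisha is unaffected so carries M and received m from Nadia (X^m X^m), so Aisha is X^M X^m, giving P(X^M X^m) = 1.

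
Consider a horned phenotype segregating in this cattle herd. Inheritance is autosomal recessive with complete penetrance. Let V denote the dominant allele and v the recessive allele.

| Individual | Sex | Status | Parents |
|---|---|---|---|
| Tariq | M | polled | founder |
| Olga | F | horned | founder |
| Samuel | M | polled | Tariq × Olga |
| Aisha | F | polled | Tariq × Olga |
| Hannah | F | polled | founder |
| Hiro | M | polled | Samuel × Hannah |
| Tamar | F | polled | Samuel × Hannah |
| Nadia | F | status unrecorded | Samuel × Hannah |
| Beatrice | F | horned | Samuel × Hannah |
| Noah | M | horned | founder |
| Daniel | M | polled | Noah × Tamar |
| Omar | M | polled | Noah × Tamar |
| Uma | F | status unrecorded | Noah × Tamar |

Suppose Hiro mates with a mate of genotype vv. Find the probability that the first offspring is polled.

Samuel is polled so carries V and received v from Olga (vv), so Samuel is Vv.
Hannah is polled so carries V and passed v to Beatrice (vv), so Hannah is Vv.
Hiro is a polled offspring of Samuel (Vv) × Hannah (Vv), whose cross gives 1/4 VV : 1/2 Vv : 1/4 vv; conditioning on being polled, Hiro is VV with probability 1/3, Vv with probability 2/3.
Summing over parental genotype combinations, P(offspring is polled) = 1/3·1 + 2/3·1/2 = 2/3.

2/3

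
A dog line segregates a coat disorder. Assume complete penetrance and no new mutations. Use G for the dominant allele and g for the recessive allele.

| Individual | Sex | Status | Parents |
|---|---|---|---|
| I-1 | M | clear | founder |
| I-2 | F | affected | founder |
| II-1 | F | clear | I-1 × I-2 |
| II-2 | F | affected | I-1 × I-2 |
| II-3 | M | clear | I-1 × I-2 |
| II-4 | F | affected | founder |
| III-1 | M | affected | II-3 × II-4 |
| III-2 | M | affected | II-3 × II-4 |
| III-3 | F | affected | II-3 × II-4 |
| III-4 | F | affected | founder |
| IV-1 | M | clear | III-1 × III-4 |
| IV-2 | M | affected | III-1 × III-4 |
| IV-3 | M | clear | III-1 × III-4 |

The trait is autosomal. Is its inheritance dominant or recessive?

III-1 and III-4 are both affected yet have a clear child IV-1. Under a recessive model two affected parents are homozygous and every child would be affected, so the trait cannot be recessive.

dominant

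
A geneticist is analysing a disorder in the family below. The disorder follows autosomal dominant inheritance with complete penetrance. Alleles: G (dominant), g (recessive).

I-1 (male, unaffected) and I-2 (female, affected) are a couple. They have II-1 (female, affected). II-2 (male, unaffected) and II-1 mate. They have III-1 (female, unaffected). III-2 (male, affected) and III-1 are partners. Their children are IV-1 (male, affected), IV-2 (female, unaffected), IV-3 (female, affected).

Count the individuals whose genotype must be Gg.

Obligate heterozygotes: II-1 is affected so carries G and received g from I-1 (gg), so II-1 is Gg; III-2 is affected so carries G and passed g to IV-2 (gg), so III-2 is Gg; IV-1 is affected so carries G and received g from III-1 (gg), so IV-1 is Gg; IV-3 is affected so carries G and received g from III-1 (gg), so IV-3 is Gg.
Every other individual is either homozygous by phenotype or has at least one consistent homozygous assignment, so the count is 4.

4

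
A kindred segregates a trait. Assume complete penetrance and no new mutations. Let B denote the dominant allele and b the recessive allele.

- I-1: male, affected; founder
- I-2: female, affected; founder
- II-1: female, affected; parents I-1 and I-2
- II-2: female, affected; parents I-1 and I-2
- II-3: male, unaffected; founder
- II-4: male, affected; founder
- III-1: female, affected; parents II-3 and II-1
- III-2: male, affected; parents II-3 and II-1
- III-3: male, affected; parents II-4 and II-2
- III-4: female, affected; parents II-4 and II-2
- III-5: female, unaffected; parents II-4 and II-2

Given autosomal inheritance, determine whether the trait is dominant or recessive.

dominant

II-4 and II-2 are both affected yet have an unaffected child III-5. Under a recessive model two affected parents are homozygous and every child would be affected, so the trait cannot be recessive.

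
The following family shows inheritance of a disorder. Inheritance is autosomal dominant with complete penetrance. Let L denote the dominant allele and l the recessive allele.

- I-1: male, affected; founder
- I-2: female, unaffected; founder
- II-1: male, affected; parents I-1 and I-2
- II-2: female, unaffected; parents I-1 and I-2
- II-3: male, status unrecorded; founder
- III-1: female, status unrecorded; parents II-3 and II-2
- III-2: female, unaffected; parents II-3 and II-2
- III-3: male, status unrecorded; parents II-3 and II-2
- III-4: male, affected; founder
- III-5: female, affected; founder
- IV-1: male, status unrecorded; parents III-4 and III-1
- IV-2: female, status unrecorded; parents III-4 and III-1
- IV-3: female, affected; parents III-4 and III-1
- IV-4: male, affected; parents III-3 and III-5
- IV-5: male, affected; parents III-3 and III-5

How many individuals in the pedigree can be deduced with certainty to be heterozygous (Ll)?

2

Obligate heterozygotes: I-1 is affected so carries L and passed l to II-2 (ll), so I-1 is Ll; II-1 is affected so carries L and received l from I-2 (ll), so II-1 is Ll.
Every other individual is either homozygous by phenotype or has at least one consistent homozygous assignment, so the count is 2.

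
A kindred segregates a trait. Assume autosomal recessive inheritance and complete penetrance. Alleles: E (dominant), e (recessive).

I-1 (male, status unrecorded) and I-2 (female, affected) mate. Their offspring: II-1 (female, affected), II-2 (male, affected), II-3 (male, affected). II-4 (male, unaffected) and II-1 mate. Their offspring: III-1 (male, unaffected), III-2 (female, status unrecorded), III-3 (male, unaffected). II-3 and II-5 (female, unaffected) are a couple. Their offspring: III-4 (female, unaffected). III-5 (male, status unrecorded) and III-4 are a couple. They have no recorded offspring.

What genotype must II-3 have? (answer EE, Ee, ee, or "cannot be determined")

II-3 is affected, so II-3 is ee.

ee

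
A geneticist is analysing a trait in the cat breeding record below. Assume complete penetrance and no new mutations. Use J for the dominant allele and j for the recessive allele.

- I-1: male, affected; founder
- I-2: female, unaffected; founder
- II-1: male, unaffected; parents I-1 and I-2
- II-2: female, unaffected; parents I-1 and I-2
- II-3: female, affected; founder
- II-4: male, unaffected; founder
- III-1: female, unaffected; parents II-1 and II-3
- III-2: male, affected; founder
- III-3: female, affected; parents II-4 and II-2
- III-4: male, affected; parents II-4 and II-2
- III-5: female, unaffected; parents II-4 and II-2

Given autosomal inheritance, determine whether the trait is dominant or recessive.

II-4 and II-2 are both unaffected yet have an affected child III-3. Under dominance, an affected child requires at least one affected parent, so the trait cannot be dominant.

recessive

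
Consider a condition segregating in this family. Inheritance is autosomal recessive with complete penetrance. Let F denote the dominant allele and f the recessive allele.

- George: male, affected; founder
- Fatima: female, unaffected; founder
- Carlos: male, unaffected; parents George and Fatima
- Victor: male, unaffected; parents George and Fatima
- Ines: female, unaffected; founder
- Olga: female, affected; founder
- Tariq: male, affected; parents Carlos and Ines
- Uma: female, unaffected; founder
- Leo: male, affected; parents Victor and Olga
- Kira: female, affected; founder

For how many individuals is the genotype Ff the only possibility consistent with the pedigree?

Obligate heterozygotes: Carlos is unaffected so carries F and received f from George (ff), so Carlos is Ff; Victor is unaffected so carries F and received f from George (ff), so Victor is Ff; Ines is unaffected so carries F and passed f to Tariq (ff), so Ines is Ff.
Every other individual is either homozygous by phenotype or has at least one consistent homozygous assignment, so the count is 3.

3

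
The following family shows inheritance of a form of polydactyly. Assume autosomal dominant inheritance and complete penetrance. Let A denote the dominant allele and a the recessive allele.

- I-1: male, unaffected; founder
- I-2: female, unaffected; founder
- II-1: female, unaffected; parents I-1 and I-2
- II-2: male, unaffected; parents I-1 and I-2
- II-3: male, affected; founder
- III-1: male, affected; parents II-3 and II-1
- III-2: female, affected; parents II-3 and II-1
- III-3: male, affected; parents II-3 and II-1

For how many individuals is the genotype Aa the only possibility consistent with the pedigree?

3

Obligate heterozygotes: III-1 is affected so carries A and received a from II-1 (aa), so III-1 is Aa; III-2 is affected so carries A and received a from II-1 (aa), so III-2 is Aa; III-3 is affected so carries A and received a from II-1 (aa), so III-3 is Aa.
Every other individual is either homozygous by phenotype or has at least one consistent homozygous assignment, so the count is 3.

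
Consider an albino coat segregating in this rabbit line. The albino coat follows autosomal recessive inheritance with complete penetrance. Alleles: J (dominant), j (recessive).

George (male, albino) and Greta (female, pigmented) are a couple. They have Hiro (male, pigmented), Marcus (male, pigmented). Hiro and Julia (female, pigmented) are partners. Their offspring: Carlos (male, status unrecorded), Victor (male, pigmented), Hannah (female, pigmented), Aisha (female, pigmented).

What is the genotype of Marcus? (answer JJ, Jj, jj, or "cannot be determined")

Jj

From phenotype alone, Marcus is JJ or Jj.
Marcus is pigmented so carries J and received j from George (jj), so Marcus is Jj.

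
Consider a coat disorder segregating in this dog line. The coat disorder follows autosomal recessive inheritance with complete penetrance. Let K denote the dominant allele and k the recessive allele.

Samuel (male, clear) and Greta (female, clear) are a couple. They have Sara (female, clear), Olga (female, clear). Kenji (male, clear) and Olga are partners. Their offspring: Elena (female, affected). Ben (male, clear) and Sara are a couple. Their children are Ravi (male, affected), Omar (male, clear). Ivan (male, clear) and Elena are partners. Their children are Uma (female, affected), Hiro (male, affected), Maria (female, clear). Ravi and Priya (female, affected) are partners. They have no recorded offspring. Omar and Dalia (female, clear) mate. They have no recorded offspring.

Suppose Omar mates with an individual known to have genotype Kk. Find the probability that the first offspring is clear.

Ben is clear so carries K and passed k to Ravi (kk), so Ben is Kk.
Sara is clear so carries K and passed k to Ravi (kk), so Sara is Kk.
Omar is a clear offspring of Ben (Kk) × Sara (Kk), whose cross gives 1/4 KK : 1/2 Kk : 1/4 kk; conditioning on being clear, Omar is KK with probability 1/3, Kk with probability 2/3.
Summing over parental genotype combinations, P(offspring is clear) = 1/3·1 + 2/3·3/4 = 5/6.

5/6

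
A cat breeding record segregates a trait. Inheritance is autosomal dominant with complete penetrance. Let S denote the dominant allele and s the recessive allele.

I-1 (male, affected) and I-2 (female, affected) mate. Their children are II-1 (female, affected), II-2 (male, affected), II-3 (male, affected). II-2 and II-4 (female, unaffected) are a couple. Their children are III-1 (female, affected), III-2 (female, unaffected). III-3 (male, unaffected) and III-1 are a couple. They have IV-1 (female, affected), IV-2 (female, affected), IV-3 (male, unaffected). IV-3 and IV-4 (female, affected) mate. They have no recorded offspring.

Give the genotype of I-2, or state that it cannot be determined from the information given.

I-2's phenotype allows SS or Ss, and no parent or child forces a single allele at both positions; consistent genotype assignments exist with I-2 as SS or Ss.

cannot be determined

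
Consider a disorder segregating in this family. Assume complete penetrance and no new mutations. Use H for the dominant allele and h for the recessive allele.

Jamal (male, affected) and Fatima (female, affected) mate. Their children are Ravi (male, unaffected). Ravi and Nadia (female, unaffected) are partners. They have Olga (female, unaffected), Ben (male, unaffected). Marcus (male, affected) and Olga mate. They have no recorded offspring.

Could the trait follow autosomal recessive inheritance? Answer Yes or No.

Under autosomal recessive, Ravi (unaffected, male) cannot arise from Jamal (affected) × Fatima (affected).

No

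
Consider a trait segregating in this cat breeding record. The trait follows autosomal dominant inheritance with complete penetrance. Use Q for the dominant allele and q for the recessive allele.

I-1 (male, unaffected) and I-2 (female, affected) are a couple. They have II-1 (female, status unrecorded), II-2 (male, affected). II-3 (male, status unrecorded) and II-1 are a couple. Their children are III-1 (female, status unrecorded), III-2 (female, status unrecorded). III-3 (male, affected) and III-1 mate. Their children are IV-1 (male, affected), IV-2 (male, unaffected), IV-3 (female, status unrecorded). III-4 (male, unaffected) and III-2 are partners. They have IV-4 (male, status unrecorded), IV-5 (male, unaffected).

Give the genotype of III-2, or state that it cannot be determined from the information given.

III-2's phenotype is unrecorded, and no parent or child forces a single allele at both positions; consistent genotype assignments exist with III-2 as Qq or qq.

cannot be determined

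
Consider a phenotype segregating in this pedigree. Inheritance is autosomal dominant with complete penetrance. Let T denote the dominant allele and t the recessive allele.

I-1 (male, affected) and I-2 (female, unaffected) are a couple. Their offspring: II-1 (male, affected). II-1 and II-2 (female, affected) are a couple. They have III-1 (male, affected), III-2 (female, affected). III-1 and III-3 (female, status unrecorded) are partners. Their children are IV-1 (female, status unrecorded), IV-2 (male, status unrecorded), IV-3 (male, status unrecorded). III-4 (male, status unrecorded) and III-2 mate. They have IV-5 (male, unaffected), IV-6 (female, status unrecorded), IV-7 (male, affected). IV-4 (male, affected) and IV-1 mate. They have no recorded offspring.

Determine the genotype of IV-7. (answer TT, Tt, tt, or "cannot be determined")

cannot be determined

IV-7's phenotype allows TT or Tt, and no parent or child forces a single allele at both positions; consistent genotype assignments exist with IV-7 as TT or Tt.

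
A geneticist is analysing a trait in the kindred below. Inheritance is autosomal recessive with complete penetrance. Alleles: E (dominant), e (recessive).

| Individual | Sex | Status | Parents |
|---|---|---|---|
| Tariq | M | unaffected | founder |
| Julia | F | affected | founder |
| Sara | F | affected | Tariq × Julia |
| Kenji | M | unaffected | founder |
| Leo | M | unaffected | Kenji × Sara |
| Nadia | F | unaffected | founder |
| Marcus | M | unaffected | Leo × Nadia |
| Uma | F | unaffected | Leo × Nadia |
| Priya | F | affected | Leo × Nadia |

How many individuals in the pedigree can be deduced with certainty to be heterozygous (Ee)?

3

Obligate heterozygotes: Tariq is unaffected so carries E and passed e to Sara (ee), so Tariq is Ee; Leo is unaffected so carries E and received e from Sara (ee), so Leo is Ee; Nadia is unaffected so carries E and passed e to Priya (ee), so Nadia is Ee.
Every other individual is either homozygous by phenotype or has at least one consistent homozygous assignment, so the count is 3.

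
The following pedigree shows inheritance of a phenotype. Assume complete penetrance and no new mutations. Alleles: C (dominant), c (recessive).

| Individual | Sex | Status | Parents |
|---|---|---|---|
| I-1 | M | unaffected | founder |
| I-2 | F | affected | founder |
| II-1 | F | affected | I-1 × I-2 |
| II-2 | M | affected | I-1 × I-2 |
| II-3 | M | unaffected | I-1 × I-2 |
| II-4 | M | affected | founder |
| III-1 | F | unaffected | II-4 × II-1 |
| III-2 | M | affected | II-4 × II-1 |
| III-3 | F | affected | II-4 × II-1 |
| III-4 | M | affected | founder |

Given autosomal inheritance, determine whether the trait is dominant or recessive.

II-4 and II-1 are both affected yet have an unaffected child III-1. Under a recessive model two affected parents are homozygous and every child would be affected, so the trait cannot be recessive.

dominant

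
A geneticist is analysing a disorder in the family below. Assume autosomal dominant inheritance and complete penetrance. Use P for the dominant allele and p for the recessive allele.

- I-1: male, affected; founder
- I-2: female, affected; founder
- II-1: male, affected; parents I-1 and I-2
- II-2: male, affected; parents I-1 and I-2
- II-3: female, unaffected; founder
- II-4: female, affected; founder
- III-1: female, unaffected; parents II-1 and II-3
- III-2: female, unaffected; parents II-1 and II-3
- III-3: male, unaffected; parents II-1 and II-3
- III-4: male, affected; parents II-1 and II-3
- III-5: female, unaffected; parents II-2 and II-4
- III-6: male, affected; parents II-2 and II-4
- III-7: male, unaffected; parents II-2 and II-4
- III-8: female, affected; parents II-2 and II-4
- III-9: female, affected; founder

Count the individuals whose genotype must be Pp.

Obligate heterozygotes: II-1 is affected so carries P and passed p to III-1 (pp), so II-1 is Pp; II-2 is affected so carries P and passed p to III-5 (pp), so II-2 is Pp; II-4 is affected so carries P and passed p to III-5 (pp), so II-4 is Pp; III-4 is affected so carries P and received p from II-3 (pp), so III-4 is Pp.
Every other individual is either homozygous by phenotype or has at least one consistent homozygous assignment, so the count is 4.

4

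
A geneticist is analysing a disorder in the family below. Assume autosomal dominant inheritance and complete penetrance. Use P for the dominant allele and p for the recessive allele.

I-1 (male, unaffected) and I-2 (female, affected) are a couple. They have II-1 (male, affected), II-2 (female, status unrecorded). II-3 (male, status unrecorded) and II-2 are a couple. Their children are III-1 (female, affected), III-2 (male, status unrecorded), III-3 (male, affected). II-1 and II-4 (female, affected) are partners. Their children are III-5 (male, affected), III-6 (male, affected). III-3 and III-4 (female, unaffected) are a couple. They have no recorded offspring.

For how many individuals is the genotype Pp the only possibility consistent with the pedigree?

1

Obligate heterozygotes: II-1 is affected so carries P and received p from I-1 (pp), so II-1 is Pp.
Every other individual is either homozygous by phenotype or has at least one consistent homozygous assignment, so the count is 1.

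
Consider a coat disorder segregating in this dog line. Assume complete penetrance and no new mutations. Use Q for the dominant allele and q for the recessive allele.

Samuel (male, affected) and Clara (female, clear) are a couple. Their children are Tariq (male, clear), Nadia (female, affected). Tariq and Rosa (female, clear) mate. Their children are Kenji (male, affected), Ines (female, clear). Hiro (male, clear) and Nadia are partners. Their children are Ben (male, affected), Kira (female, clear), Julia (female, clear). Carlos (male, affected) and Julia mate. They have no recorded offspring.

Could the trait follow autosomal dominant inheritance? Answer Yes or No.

Under autosomal dominant, Kenji (affected, male) cannot arise from Tariq (clear) × Rosa (clear).

No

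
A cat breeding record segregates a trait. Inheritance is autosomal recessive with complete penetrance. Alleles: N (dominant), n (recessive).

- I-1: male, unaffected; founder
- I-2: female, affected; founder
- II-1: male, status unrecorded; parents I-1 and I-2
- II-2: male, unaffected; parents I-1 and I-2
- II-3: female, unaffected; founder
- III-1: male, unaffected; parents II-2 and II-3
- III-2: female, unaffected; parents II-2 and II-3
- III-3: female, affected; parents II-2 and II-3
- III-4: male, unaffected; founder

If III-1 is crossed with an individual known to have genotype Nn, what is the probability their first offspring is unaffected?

II-2 is unaffected so carries N and received n from I-2 (nn), so II-2 is Nn.
II-3 is unaffected so carries N and passed n to III-3 (nn), so II-3 is Nn.
III-1 is an unaffected offspring of II-2 (Nn) × II-3 (Nn), whose cross gives 1/4 NN : 1/2 Nn : 1/4 nn; conditioning on being unaffected, III-1 is NN with probability 1/3, Nn with probability 2/3.
Summing over parental genotype combinations, P(offspring is unaffected) = 1/3·1 + 2/3·3/4 = 5/6.

5/6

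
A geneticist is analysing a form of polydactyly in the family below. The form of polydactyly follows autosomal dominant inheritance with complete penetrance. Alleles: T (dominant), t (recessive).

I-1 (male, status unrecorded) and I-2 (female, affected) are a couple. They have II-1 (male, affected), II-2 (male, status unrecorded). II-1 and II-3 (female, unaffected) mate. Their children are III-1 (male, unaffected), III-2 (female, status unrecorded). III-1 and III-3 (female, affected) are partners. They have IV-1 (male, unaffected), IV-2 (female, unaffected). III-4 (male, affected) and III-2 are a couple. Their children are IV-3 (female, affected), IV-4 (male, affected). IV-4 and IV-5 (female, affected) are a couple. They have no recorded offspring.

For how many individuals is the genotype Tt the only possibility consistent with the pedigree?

Obligate heterozygotes: II-1 is affected so carries T and passed t to III-1 (tt), so II-1 is Tt; III-3 is affected so carries T and passed t to IV-1 (tt), so III-3 is Tt.
Every other individual is either homozygous by phenotype or has at least one consistent homozygous assignment, so the count is 2.

2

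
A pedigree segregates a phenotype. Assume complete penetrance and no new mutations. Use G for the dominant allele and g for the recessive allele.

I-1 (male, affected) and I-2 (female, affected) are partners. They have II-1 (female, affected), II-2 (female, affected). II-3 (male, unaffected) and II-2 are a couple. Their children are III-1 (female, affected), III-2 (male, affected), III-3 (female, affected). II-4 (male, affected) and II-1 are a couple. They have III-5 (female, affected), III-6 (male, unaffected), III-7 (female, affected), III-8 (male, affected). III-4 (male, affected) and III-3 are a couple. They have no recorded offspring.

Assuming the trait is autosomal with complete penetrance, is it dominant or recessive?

II-4 and II-1 are both affected yet have an unaffected child III-6. Under a recessive model two affected parents are homozygous and every child would be affected, so the trait cannot be recessive.

dominant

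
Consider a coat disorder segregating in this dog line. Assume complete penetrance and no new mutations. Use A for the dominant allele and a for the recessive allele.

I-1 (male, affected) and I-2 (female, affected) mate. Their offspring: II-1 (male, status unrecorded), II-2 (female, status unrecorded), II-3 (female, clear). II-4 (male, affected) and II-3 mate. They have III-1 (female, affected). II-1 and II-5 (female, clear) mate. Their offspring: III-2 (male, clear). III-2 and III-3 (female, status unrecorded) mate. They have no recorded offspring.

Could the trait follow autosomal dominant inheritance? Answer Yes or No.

A consistent assignment under autosomal dominant exists: I-1 Aa, I-2 Aa, II-1 Aa, II-2 AA, II-3 aa, II-4 AA, II-5 aa, III-1 Aa, III-2 aa, III-3 AA.
In this assignment every recorded phenotype matches its genotype and every non-founder's genotype is obtainable from its parents' genotypes, so the pedigree is consistent.

Yes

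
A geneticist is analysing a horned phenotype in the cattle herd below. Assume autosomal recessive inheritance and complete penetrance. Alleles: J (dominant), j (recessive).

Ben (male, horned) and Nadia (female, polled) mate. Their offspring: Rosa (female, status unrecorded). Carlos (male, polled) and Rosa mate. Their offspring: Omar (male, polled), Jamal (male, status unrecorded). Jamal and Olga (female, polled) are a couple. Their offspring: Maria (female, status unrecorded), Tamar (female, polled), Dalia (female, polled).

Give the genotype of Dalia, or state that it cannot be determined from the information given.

Dalia's phenotype allows JJ or Jj, and no parent or child forces a single allele at both positions; consistent genotype assignments exist with Dalia as JJ or Jj.

cannot be determined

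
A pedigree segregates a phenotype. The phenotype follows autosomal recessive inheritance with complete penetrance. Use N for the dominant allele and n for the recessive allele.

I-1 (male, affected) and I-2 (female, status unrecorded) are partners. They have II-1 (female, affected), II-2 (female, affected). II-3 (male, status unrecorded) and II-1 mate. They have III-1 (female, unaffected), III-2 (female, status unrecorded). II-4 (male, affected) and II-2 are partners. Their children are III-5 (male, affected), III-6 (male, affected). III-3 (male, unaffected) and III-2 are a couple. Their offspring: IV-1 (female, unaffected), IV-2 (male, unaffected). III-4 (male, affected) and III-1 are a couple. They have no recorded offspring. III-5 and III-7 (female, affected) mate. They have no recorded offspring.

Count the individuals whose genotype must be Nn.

Obligate heterozygotes: III-1 is unaffected so carries N and received n from II-1 (nn), so III-1 is Nn.
Every other individual is either homozygous by phenotype or has at least one consistent homozygous assignment, so the count is 1.

1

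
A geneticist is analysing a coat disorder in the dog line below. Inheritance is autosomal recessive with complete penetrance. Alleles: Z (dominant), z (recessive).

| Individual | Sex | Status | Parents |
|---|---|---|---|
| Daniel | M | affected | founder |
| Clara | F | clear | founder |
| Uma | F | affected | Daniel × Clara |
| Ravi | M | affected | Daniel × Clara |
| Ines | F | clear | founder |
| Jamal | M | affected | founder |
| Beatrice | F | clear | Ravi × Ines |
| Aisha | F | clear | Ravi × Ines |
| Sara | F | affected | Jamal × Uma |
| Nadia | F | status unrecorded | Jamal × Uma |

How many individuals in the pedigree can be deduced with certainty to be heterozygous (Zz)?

3

Obligate heterozygotes: Clara is clear so carries Z and passed z to Uma (zz), so Clara is Zz; Beatrice is clear so carries Z and received z from Ravi (zz), so Beatrice is Zz; Aisha is clear so carries Z and received z from Ravi (zz), so Aisha is Zz.
Every other individual is either homozygous by phenotype or has at least one consistent homozygous assignment, so the count is 3.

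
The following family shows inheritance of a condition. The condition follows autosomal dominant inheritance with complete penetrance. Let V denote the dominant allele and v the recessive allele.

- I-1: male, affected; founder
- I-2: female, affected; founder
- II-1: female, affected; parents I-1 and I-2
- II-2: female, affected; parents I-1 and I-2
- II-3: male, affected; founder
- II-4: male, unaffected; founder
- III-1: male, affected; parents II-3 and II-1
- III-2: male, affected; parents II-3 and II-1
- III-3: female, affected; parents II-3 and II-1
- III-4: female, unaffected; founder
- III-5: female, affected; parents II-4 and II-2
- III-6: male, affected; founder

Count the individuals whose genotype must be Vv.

1

Obligate heterozygotes: III-5 is affected so carries V and received v from II-4 (vv), so III-5 is Vv.
Every other individual is either homozygous by phenotype or has at least one consistent homozygous assignment, so the count is 1.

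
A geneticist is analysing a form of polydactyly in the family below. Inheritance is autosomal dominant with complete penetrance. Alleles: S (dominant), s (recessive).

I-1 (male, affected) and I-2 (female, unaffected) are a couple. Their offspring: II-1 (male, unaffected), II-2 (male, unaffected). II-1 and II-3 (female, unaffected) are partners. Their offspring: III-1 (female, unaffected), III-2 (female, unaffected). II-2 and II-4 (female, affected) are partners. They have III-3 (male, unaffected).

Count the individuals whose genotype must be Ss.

Obligate heterozygotes: I-1 is affected so carries S and passed s to II-1 (ss), so I-1 is Ss; II-4 is affected so carries S and passed s to III-3 (ss), so II-4 is Ss.
Every other individual is either homozygous by phenotype or has at least one consistent homozygous assignment, so the count is 2.

2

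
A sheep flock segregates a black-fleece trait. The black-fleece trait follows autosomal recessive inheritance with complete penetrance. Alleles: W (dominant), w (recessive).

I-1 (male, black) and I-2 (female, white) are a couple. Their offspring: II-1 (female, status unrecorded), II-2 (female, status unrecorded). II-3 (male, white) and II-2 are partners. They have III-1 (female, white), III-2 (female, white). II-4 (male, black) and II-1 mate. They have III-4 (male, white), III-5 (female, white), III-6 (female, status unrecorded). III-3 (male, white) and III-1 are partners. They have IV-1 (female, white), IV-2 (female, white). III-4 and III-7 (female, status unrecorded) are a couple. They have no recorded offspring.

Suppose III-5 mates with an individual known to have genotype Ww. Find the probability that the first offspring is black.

1/4

III-5 is white so carries W and received w from II-4 (ww), so III-5 is Ww.
The cross gives 1/4 WW : 1/2 Ww : 1/4 ww, so P(offspring is black) = 1/4.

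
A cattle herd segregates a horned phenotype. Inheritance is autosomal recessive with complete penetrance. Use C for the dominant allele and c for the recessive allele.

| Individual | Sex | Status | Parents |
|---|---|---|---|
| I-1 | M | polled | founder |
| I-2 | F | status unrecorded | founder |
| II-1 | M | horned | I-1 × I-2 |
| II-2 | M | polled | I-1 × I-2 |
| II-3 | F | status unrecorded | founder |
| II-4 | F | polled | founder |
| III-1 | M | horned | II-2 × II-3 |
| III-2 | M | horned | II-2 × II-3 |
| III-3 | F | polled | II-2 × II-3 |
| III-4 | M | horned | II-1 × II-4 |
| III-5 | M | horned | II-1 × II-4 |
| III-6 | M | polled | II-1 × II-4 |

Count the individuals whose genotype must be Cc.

Obligate heterozygotes: I-1 is polled so carries C and passed c to II-1 (cc), so I-1 is Cc; II-2 is polled so carries C and passed c to III-1 (cc), so II-2 is Cc; II-4 is polled so carries C and passed c to III-4 (cc), so II-4 is Cc; III-6 is polled so carries C and received c from II-1 (cc), so III-6 is Cc.
Every other individual is either homozygous by phenotype or has at least one consistent homozygous assignment, so the count is 4.

4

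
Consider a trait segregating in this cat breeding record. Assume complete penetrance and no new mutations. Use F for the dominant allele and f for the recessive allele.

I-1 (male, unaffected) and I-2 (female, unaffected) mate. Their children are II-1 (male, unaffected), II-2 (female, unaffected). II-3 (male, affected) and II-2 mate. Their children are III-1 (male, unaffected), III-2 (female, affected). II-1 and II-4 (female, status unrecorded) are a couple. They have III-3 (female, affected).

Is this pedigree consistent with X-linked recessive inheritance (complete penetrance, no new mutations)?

Under X-linked recessive, III-3 (affected, female) cannot arise from II-1 (unaffected) × II-4 (unrecorded).

No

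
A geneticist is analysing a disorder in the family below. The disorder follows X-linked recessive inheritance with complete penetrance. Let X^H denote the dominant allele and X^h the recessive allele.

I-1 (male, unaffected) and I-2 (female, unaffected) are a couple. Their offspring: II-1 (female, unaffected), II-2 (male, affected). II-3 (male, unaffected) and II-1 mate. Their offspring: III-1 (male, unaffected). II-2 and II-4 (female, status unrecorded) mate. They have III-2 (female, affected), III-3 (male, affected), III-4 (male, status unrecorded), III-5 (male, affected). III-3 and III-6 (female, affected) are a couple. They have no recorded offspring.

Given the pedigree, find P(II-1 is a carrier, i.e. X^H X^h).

I-1 is unaffected, so I-1 is X^H Y.
I-2 is unaffected so carries H and passed h to II-2 (X^h Y), so I-2 is X^H X^h.
Their cross gives offspring ratios 1/2 X^H X^H : 1/2 X^H X^h. Conditioning on II-1 being unaffected, P(X^H X^h) = 1/2 / 1 = 1/2 before taking II-1's own offspring into account.
II-3 is unaffected, so II-3 is X^H Y.
Now use II-1's offspring. Probability of each recorded status — unaffected son III-1: 1/2 if II-1 is X^H X^h, 1 if X^H X^H.
Bayes: P(X^H X^h) = 1/2·1/2 / (1/2·1/2 + 1/2·1) = 1/3.

1/3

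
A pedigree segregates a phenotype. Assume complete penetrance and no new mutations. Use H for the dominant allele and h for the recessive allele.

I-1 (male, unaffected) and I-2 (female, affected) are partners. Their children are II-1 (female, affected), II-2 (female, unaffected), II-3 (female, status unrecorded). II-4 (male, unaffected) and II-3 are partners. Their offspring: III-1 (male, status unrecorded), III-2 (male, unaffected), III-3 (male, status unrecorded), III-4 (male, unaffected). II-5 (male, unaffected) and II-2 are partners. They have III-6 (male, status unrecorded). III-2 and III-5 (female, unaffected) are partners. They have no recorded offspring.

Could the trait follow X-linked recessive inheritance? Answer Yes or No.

Under X-linked recessive, II-1 (affected, female) cannot arise from I-1 (unaffected) × I-2 (affected).

No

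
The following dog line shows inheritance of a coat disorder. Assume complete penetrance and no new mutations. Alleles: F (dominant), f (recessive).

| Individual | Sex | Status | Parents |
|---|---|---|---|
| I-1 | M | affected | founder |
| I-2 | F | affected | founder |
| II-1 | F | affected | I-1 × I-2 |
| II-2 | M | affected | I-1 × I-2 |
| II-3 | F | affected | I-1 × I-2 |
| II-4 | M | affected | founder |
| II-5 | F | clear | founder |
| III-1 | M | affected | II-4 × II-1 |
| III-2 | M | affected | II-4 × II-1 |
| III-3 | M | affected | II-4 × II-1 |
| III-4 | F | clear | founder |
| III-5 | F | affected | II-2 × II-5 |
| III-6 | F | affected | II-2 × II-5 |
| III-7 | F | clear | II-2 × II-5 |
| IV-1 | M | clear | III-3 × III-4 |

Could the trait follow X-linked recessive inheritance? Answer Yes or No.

A consistent assignment under X-linked recessive exists: I-1 X^f Y, I-2 X^f X^f, II-1 X^f X^f, II-2 X^f Y, II-3 X^f X^f, II-4 X^f Y, II-5 X^F X^f, III-1 X^f Y, III-2 X^f Y, III-3 X^f Y, III-4 X^F X^F, III-5 X^f X^f, III-6 X^f X^f, III-7 X^F X^f, IV-1 X^F Y.
In this assignment every recorded phenotype matches its genotype and every non-founder's genotype is obtainable from its parents' genotypes, so the pedigree is consistent.

Yes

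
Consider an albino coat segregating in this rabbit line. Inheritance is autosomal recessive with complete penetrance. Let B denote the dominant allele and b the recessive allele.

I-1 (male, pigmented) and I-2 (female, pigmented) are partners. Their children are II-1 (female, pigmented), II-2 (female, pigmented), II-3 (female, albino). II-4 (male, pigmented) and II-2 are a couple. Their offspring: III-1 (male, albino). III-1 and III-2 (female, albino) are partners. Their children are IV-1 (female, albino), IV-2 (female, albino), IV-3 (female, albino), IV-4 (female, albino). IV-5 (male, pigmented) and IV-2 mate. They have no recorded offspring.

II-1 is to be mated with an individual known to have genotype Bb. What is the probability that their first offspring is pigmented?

I-1 is pigmented so carries B and passed b to II-3 (bb), so I-1 is Bb.
I-2 is pigmented so carries B and passed b to II-3 (bb), so I-2 is Bb.
II-1 is a pigmented offspring of I-1 (Bb) × I-2 (Bb), whose cross gives 1/4 BB : 1/2 Bb : 1/4 bb; conditioning on being pigmented, II-1 is BB with probability 1/3, Bb with probability 2/3.
Summing over parental genotype combinations, P(offspring is pigmented) = 1/3·1 + 2/3·3/4 = 5/6.

5/6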